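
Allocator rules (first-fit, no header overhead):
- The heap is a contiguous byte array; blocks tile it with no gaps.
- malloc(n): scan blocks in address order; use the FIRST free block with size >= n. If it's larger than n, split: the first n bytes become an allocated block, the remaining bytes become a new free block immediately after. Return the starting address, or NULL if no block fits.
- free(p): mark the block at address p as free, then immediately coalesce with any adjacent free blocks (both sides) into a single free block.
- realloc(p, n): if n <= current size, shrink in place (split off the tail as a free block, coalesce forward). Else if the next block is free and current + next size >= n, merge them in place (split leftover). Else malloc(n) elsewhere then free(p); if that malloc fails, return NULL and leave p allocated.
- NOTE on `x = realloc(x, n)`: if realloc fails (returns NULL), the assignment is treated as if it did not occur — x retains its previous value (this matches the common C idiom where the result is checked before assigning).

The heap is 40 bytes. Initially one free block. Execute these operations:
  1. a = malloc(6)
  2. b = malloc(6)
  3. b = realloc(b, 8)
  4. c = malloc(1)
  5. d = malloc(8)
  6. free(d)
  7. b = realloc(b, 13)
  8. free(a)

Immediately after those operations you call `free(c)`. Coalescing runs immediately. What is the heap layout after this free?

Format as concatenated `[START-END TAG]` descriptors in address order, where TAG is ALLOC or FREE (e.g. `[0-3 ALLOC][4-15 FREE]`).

Op 1: a = malloc(6) -> a = 0; heap: [0-5 ALLOC][6-39 FREE]
Op 2: b = malloc(6) -> b = 6; heap: [0-5 ALLOC][6-11 ALLOC][12-39 FREE]
Op 3: b = realloc(b, 8) -> b = 6; heap: [0-5 ALLOC][6-13 ALLOC][14-39 FREE]
Op 4: c = malloc(1) -> c = 14; heap: [0-5 ALLOC][6-13 ALLOC][14-14 ALLOC][15-39 FREE]
Op 5: d = malloc(8) -> d = 15; heap: [0-5 ALLOC][6-13 ALLOC][14-14 ALLOC][15-22 ALLOC][23-39 FREE]
Op 6: free(d) -> (freed d); heap: [0-5 ALLOC][6-13 ALLOC][14-14 ALLOC][15-39 FREE]
Op 7: b = realloc(b, 13) -> b = 15; heap: [0-5 ALLOC][6-13 FREE][14-14 ALLOC][15-27 ALLOC][28-39 FREE]
Op 8: free(a) -> (freed a); heap: [0-13 FREE][14-14 ALLOC][15-27 ALLOC][28-39 FREE]
free(c): c = 14 -> block [14-14 ALLOC]; mark free, coalesce with adjacent free neighbors -> [0-14 FREE][15-27 ALLOC][28-39 FREE]

Answer: [0-14 FREE][15-27 ALLOC][28-39 FREE]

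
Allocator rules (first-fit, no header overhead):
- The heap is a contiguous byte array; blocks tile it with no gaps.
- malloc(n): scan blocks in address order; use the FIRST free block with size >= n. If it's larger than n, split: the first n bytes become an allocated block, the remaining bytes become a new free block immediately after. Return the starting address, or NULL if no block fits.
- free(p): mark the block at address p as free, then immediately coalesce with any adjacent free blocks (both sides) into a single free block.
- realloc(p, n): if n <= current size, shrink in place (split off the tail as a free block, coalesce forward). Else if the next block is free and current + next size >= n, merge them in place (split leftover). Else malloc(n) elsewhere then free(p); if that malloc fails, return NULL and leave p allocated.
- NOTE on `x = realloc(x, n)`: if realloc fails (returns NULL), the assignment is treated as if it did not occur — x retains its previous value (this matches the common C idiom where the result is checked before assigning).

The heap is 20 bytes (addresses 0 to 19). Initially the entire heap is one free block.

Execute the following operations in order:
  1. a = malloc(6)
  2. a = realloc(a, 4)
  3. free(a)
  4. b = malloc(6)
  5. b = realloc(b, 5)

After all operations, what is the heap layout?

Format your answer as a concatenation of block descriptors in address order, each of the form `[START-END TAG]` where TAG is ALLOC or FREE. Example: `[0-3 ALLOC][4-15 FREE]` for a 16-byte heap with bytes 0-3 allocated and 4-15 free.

Op 1: a = malloc(6) -> a = 0; heap: [0-5 ALLOC][6-19 FREE]
Op 2: a = realloc(a, 4) -> a = 0; heap: [0-3 ALLOC][4-19 FREE]
Op 3: free(a) -> (freed a); heap: [0-19 FREE]
Op 4: b = malloc(6) -> b = 0; heap: [0-5 ALLOC][6-19 FREE]
Op 5: b = realloc(b, 5) -> b = 0; heap: [0-4 ALLOC][5-19 FREE]

Answer: [0-4 ALLOC][5-19 FREE]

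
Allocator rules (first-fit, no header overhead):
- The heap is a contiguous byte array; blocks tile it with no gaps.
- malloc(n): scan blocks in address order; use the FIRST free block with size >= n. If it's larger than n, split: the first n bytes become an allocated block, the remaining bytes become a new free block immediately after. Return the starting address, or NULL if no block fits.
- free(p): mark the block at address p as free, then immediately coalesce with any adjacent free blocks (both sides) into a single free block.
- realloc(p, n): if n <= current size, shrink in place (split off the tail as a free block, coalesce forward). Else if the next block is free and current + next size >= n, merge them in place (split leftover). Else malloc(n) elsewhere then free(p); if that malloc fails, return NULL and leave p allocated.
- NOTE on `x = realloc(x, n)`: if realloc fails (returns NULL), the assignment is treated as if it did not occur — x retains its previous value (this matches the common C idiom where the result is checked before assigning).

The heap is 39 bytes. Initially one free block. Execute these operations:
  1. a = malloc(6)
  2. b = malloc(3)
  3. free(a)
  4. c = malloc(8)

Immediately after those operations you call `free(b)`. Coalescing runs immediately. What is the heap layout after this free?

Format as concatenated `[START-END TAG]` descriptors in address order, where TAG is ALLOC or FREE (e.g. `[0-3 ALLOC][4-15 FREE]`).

Op 1: a = malloc(6) -> a = 0; heap: [0-5 ALLOC][6-38 FREE]
Op 2: b = malloc(3) -> b = 6; heap: [0-5 ALLOC][6-8 ALLOC][9-38 FREE]
Op 3: free(a) -> (freed a); heap: [0-5 FREE][6-8 ALLOC][9-38 FREE]
Op 4: c = malloc(8) -> c = 9; heap: [0-5 FREE][6-8 ALLOC][9-16 ALLOC][17-38 FREE]
free(b): b = 6 -> block [6-8 ALLOC]; mark free, coalesce with adjacent free neighbors -> [0-8 FREE][9-16 ALLOC][17-38 FREE]

Answer: [0-8 FREE][9-16 ALLOC][17-38 FREE]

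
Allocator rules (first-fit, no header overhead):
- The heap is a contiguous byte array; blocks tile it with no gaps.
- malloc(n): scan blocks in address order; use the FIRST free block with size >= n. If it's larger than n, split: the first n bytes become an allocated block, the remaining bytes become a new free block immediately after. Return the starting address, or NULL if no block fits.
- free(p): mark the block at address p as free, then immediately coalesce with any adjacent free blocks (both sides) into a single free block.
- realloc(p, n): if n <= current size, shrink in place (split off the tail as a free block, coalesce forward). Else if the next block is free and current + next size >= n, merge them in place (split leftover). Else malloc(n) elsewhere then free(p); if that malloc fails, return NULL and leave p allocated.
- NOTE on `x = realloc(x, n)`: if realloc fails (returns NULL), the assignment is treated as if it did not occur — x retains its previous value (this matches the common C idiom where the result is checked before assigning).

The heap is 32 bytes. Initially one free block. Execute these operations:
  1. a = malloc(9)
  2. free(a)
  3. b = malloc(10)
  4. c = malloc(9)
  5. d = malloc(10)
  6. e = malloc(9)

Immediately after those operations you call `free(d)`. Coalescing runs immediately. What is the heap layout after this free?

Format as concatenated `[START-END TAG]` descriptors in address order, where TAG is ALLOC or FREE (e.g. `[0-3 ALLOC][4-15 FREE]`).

Answer: [0-9 ALLOC][10-18 ALLOC][19-31 FREE]

Derivation:
Op 1: a = malloc(9) -> a = 0; heap: [0-8 ALLOC][9-31 FREE]
Op 2: free(a) -> (freed a); heap: [0-31 FREE]
Op 3: b = malloc(10) -> b = 0; heap: [0-9 ALLOC][10-31 FREE]
Op 4: c = malloc(9) -> c = 10; heap: [0-9 ALLOC][10-18 ALLOC][19-31 FREE]
Op 5: d = malloc(10) -> d = 19; heap: [0-9 ALLOC][10-18 ALLOC][19-28 ALLOC][29-31 FREE]
Op 6: e = malloc(9) -> e = NULL; heap: [0-9 ALLOC][10-18 ALLOC][19-28 ALLOC][29-31 FREE]
free(d): d = 19 -> block [19-28 ALLOC]; mark free, coalesce with adjacent free neighbors -> [0-9 ALLOC][10-18 ALLOC][19-31 FREE]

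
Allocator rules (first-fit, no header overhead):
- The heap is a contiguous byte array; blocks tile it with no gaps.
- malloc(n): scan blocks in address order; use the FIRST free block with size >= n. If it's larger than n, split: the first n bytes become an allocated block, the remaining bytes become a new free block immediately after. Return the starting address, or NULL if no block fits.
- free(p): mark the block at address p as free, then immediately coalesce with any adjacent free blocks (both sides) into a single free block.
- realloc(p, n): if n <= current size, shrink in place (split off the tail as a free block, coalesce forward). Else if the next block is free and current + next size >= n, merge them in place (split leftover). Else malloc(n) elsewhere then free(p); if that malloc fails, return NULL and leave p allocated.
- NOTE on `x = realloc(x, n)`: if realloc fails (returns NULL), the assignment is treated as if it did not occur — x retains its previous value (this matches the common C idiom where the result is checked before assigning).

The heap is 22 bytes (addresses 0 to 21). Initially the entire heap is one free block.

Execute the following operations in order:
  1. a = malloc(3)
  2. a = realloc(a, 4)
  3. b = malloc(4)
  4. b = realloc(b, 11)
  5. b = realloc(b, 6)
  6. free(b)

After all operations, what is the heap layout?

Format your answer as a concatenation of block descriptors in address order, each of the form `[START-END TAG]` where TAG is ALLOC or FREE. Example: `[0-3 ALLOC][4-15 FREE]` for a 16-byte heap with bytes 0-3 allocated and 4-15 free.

Op 1: a = malloc(3) -> a = 0; heap: [0-2 ALLOC][3-21 FREE]
Op 2: a = realloc(a, 4) -> a = 0; heap: [0-3 ALLOC][4-21 FREE]
Op 3: b = malloc(4) -> b = 4; heap: [0-3 ALLOC][4-7 ALLOC][8-21 FREE]
Op 4: b = realloc(b, 11) -> b = 4; heap: [0-3 ALLOC][4-14 ALLOC][15-21 FREE]
Op 5: b = realloc(b, 6) -> b = 4; heap: [0-3 ALLOC][4-9 ALLOC][10-21 FREE]
Op 6: free(b) -> (freed b); heap: [0-3 ALLOC][4-21 FREE]

Answer: [0-3 ALLOC][4-21 FREE]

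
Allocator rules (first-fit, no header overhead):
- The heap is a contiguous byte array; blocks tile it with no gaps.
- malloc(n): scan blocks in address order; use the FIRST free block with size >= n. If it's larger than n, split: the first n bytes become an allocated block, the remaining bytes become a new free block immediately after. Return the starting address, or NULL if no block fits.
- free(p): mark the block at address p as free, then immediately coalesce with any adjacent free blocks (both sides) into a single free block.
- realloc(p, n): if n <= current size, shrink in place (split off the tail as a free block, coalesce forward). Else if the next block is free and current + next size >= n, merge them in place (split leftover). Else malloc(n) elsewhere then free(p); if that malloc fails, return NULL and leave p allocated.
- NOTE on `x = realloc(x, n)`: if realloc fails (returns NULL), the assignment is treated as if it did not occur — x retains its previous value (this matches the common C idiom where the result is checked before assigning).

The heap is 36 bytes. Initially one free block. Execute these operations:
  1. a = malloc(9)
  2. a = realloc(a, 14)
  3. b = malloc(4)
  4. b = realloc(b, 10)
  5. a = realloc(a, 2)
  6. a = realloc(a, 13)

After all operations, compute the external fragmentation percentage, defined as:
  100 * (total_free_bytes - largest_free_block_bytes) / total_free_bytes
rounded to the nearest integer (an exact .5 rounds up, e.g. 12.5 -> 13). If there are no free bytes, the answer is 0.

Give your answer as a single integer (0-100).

Answer: 8

Derivation:
Op 1: a = malloc(9) -> a = 0; heap: [0-8 ALLOC][9-35 FREE]
Op 2: a = realloc(a, 14) -> a = 0; heap: [0-13 ALLOC][14-35 FREE]
Op 3: b = malloc(4) -> b = 14; heap: [0-13 ALLOC][14-17 ALLOC][18-35 FREE]
Op 4: b = realloc(b, 10) -> b = 14; heap: [0-13 ALLOC][14-23 ALLOC][24-35 FREE]
Op 5: a = realloc(a, 2) -> a = 0; heap: [0-1 ALLOC][2-13 FREE][14-23 ALLOC][24-35 FREE]
Op 6: a = realloc(a, 13) -> a = 0; heap: [0-12 ALLOC][13-13 FREE][14-23 ALLOC][24-35 FREE]
Free blocks: [1 12] total_free=13 largest=12 -> 100*(13-12)/13 = 100/13 ≈ 7.692 -> rounds to 8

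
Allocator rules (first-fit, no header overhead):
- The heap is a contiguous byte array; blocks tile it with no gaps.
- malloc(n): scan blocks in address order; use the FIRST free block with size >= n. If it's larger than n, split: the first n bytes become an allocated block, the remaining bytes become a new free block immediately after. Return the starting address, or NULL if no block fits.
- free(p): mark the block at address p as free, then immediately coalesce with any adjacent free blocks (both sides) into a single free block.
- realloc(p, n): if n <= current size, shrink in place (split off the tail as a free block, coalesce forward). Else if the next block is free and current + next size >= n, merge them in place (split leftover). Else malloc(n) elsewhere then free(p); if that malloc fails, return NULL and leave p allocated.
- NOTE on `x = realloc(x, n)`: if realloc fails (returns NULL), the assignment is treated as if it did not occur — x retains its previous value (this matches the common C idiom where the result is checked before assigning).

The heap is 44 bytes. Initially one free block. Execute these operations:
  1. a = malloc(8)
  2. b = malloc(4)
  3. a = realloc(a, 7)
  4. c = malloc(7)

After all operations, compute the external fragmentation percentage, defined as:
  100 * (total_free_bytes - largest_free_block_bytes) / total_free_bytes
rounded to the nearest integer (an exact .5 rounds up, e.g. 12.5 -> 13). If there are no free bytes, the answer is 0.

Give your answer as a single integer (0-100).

Answer: 4

Derivation:
Op 1: a = malloc(8) -> a = 0; heap: [0-7 ALLOC][8-43 FREE]
Op 2: b = malloc(4) -> b = 8; heap: [0-7 ALLOC][8-11 ALLOC][12-43 FREE]
Op 3: a = realloc(a, 7) -> a = 0; heap: [0-6 ALLOC][7-7 FREE][8-11 ALLOC][12-43 FREE]
Op 4: c = malloc(7) -> c = 12; heap: [0-6 ALLOC][7-7 FREE][8-11 ALLOC][12-18 ALLOC][19-43 FREE]
Free blocks: [1 25] total_free=26 largest=25 -> 100*(26-25)/26 = 100/26 ≈ 3.846 -> rounds to 4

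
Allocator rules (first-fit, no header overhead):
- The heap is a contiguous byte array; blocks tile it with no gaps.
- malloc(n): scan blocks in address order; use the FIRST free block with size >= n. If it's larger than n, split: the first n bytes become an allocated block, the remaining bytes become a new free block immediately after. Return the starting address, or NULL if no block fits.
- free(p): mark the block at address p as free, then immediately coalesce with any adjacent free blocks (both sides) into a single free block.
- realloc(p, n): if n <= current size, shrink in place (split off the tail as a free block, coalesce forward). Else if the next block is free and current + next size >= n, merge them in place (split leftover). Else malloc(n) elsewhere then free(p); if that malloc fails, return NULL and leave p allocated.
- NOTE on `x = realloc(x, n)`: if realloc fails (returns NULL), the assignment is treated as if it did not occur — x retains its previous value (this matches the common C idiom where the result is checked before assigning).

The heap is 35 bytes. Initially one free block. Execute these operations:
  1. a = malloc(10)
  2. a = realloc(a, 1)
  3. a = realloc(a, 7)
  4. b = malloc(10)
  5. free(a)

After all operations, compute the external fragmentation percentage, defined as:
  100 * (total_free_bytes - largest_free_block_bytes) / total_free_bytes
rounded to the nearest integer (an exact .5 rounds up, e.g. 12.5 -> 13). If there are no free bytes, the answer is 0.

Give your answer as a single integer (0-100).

Answer: 28

Derivation:
Op 1: a = malloc(10) -> a = 0; heap: [0-9 ALLOC][10-34 FREE]
Op 2: a = realloc(a, 1) -> a = 0; heap: [0-0 ALLOC][1-34 FREE]
Op 3: a = realloc(a, 7) -> a = 0; heap: [0-6 ALLOC][7-34 FREE]
Op 4: b = malloc(10) -> b = 7; heap: [0-6 ALLOC][7-16 ALLOC][17-34 FREE]
Op 5: free(a) -> (freed a); heap: [0-6 FREE][7-16 ALLOC][17-34 FREE]
Free blocks: [7 18] total_free=25 largest=18 -> 100*(25-18)/25 = 700/25 = 28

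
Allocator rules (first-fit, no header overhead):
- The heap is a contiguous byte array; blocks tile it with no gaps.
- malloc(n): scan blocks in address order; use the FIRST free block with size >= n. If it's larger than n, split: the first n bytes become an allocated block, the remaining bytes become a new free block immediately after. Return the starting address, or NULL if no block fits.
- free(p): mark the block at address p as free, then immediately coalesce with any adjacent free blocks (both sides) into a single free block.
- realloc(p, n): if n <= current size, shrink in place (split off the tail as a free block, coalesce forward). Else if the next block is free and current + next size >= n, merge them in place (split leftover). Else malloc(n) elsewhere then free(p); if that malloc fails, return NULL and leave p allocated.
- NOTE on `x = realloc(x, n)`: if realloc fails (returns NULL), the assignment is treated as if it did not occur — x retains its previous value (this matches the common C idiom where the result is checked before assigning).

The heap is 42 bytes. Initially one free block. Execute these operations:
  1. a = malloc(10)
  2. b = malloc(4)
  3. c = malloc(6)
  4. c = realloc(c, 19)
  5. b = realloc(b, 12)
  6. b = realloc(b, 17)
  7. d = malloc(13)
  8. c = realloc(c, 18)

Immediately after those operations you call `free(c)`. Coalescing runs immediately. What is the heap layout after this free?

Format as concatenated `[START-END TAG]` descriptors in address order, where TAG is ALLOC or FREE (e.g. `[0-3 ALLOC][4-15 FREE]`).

Op 1: a = malloc(10) -> a = 0; heap: [0-9 ALLOC][10-41 FREE]
Op 2: b = malloc(4) -> b = 10; heap: [0-9 ALLOC][10-13 ALLOC][14-41 FREE]
Op 3: c = malloc(6) -> c = 14; heap: [0-9 ALLOC][10-13 ALLOC][14-19 ALLOC][20-41 FREE]
Op 4: c = realloc(c, 19) -> c = 14; heap: [0-9 ALLOC][10-13 ALLOC][14-32 ALLOC][33-41 FREE]
Op 5: b = realloc(b, 12) -> NULL (b unchanged); heap: [0-9 ALLOC][10-13 ALLOC][14-32 ALLOC][33-41 FREE]
Op 6: b = realloc(b, 17) -> NULL (b unchanged); heap: [0-9 ALLOC][10-13 ALLOC][14-32 ALLOC][33-41 FREE]
Op 7: d = malloc(13) -> d = NULL; heap: [0-9 ALLOC][10-13 ALLOC][14-32 ALLOC][33-41 FREE]
Op 8: c = realloc(c, 18) -> c = 14; heap: [0-9 ALLOC][10-13 ALLOC][14-31 ALLOC][32-41 FREE]
free(c): c = 14 -> block [14-31 ALLOC]; mark free, coalesce with adjacent free neighbors -> [0-9 ALLOC][10-13 ALLOC][14-41 FREE]

Answer: [0-9 ALLOC][10-13 ALLOC][14-41 FREE]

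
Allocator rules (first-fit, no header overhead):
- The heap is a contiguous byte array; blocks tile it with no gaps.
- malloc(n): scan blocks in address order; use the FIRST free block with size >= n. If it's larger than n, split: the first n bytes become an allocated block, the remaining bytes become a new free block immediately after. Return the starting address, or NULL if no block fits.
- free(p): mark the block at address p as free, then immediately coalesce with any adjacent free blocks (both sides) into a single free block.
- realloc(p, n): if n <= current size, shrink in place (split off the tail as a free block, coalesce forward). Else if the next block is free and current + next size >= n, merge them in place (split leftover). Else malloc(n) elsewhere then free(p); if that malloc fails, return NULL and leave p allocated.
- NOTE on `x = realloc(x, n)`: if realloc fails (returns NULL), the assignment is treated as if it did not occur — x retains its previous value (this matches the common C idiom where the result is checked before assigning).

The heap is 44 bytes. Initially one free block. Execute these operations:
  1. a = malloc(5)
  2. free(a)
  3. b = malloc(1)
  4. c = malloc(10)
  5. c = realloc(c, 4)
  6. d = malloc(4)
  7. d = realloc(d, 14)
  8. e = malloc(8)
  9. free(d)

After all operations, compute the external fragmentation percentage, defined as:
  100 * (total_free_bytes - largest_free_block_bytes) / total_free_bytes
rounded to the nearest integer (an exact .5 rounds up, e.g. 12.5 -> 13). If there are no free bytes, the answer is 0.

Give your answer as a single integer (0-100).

Answer: 45

Derivation:
Op 1: a = malloc(5) -> a = 0; heap: [0-4 ALLOC][5-43 FREE]
Op 2: free(a) -> (freed a); heap: [0-43 FREE]
Op 3: b = malloc(1) -> b = 0; heap: [0-0 ALLOC][1-43 FREE]
Op 4: c = malloc(10) -> c = 1; heap: [0-0 ALLOC][1-10 ALLOC][11-43 FREE]
Op 5: c = realloc(c, 4) -> c = 1; heap: [0-0 ALLOC][1-4 ALLOC][5-43 FREE]
Op 6: d = malloc(4) -> d = 5; heap: [0-0 ALLOC][1-4 ALLOC][5-8 ALLOC][9-43 FREE]
Op 7: d = realloc(d, 14) -> d = 5; heap: [0-0 ALLOC][1-4 ALLOC][5-18 ALLOC][19-43 FREE]
Op 8: e = malloc(8) -> e = 19; heap: [0-0 ALLOC][1-4 ALLOC][5-18 ALLOC][19-26 ALLOC][27-43 FREE]
Op 9: free(d) -> (freed d); heap: [0-0 ALLOC][1-4 ALLOC][5-18 FREE][19-26 ALLOC][27-43 FREE]
Free blocks: [14 17] total_free=31 largest=17 -> 100*(31-17)/31 = 1400/31 ≈ 45.161 -> rounds to 45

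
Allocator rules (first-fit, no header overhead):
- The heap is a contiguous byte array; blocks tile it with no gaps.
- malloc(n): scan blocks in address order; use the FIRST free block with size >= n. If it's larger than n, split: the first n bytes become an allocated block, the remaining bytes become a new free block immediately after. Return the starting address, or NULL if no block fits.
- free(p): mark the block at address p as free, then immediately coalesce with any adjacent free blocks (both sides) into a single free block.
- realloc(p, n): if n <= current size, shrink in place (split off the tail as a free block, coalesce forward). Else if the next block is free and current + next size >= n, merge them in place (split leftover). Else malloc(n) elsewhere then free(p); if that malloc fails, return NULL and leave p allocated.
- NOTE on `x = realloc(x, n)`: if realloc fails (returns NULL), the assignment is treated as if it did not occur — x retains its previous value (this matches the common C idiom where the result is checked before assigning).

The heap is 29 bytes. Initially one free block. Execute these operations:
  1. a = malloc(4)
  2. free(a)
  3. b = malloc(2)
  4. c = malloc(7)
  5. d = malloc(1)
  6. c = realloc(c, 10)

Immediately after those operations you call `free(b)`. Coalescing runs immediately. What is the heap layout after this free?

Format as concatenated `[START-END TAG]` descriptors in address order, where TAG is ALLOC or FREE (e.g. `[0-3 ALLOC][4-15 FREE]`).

Answer: [0-8 FREE][9-9 ALLOC][10-19 ALLOC][20-28 FREE]

Derivation:
Op 1: a = malloc(4) -> a = 0; heap: [0-3 ALLOC][4-28 FREE]
Op 2: free(a) -> (freed a); heap: [0-28 FREE]
Op 3: b = malloc(2) -> b = 0; heap: [0-1 ALLOC][2-28 FREE]
Op 4: c = malloc(7) -> c = 2; heap: [0-1 ALLOC][2-8 ALLOC][9-28 FREE]
Op 5: d = malloc(1) -> d = 9; heap: [0-1 ALLOC][2-8 ALLOC][9-9 ALLOC][10-28 FREE]
Op 6: c = realloc(c, 10) -> c = 10; heap: [0-1 ALLOC][2-8 FREE][9-9 ALLOC][10-19 ALLOC][20-28 FREE]
free(b): b = 0 -> block [0-1 ALLOC]; mark free, coalesce with adjacent free neighbors -> [0-8 FREE][9-9 ALLOC][10-19 ALLOC][20-28 FREE]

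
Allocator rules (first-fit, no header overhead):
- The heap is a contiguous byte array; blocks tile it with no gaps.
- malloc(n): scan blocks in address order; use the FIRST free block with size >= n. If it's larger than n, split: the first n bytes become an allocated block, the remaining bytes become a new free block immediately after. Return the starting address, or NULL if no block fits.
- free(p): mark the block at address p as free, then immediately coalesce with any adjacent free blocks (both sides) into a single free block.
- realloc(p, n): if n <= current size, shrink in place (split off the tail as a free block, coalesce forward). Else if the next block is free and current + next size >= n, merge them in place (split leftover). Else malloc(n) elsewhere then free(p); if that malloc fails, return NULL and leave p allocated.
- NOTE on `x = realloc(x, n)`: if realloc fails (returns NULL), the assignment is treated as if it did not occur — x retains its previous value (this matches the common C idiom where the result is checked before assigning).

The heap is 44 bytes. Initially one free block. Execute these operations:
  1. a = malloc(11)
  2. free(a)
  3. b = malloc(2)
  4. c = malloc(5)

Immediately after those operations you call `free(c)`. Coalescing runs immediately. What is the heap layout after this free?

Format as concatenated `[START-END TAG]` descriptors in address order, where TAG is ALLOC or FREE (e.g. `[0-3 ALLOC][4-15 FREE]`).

Op 1: a = malloc(11) -> a = 0; heap: [0-10 ALLOC][11-43 FREE]
Op 2: free(a) -> (freed a); heap: [0-43 FREE]
Op 3: b = malloc(2) -> b = 0; heap: [0-1 ALLOC][2-43 FREE]
Op 4: c = malloc(5) -> c = 2; heap: [0-1 ALLOC][2-6 ALLOC][7-43 FREE]
free(c): c = 2 -> block [2-6 ALLOC]; mark free, coalesce with adjacent free neighbors -> [0-1 ALLOC][2-43 FREE]

Answer: [0-1 ALLOC][2-43 FREE]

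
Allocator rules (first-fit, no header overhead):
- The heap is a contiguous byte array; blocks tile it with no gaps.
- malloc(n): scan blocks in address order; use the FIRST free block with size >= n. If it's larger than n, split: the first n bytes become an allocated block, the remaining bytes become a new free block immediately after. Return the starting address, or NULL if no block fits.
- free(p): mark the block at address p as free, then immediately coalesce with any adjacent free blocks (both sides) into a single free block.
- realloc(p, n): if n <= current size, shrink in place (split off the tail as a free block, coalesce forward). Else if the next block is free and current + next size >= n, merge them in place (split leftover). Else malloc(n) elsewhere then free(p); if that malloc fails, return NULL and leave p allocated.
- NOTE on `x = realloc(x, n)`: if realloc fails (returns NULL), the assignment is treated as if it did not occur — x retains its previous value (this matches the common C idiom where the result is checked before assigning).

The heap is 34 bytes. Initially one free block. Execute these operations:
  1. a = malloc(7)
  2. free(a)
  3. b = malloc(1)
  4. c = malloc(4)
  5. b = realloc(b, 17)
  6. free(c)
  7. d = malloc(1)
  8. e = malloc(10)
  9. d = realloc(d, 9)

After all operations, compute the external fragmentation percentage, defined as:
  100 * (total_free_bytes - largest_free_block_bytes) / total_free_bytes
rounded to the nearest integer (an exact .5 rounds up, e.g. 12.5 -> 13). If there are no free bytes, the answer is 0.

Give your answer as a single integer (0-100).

Answer: 33

Derivation:
Op 1: a = malloc(7) -> a = 0; heap: [0-6 ALLOC][7-33 FREE]
Op 2: free(a) -> (freed a); heap: [0-33 FREE]
Op 3: b = malloc(1) -> b = 0; heap: [0-0 ALLOC][1-33 FREE]
Op 4: c = malloc(4) -> c = 1; heap: [0-0 ALLOC][1-4 ALLOC][5-33 FREE]
Op 5: b = realloc(b, 17) -> b = 5; heap: [0-0 FREE][1-4 ALLOC][5-21 ALLOC][22-33 FREE]
Op 6: free(c) -> (freed c); heap: [0-4 FREE][5-21 ALLOC][22-33 FREE]
Op 7: d = malloc(1) -> d = 0; heap: [0-0 ALLOC][1-4 FREE][5-21 ALLOC][22-33 FREE]
Op 8: e = malloc(10) -> e = 22; heap: [0-0 ALLOC][1-4 FREE][5-21 ALLOC][22-31 ALLOC][32-33 FREE]
Op 9: d = realloc(d, 9) -> NULL (d unchanged); heap: [0-0 ALLOC][1-4 FREE][5-21 ALLOC][22-31 ALLOC][32-33 FREE]
Free blocks: [4 2] total_free=6 largest=4 -> 100*(6-4)/6 = 200/6 ≈ 33.333 -> rounds to 33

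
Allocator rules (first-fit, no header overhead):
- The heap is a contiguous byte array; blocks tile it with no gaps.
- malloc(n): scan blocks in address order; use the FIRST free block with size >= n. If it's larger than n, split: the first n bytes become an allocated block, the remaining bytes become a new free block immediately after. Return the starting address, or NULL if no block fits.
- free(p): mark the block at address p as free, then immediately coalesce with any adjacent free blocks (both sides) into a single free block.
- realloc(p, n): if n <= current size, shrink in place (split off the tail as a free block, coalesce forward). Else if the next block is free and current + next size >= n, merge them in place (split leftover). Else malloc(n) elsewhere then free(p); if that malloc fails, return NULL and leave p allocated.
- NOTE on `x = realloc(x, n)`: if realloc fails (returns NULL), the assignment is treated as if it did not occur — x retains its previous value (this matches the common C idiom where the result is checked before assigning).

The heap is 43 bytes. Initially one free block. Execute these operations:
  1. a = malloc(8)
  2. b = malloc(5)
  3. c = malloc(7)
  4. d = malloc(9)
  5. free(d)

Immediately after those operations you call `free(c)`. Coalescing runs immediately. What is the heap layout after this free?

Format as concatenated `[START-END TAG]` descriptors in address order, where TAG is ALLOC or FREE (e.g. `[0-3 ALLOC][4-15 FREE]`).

Answer: [0-7 ALLOC][8-12 ALLOC][13-42 FREE]

Derivation:
Op 1: a = malloc(8) -> a = 0; heap: [0-7 ALLOC][8-42 FREE]
Op 2: b = malloc(5) -> b = 8; heap: [0-7 ALLOC][8-12 ALLOC][13-42 FREE]
Op 3: c = malloc(7) -> c = 13; heap: [0-7 ALLOC][8-12 ALLOC][13-19 ALLOC][20-42 FREE]
Op 4: d = malloc(9) -> d = 20; heap: [0-7 ALLOC][8-12 ALLOC][13-19 ALLOC][20-28 ALLOC][29-42 FREE]
Op 5: free(d) -> (freed d); heap: [0-7 ALLOC][8-12 ALLOC][13-19 ALLOC][20-42 FREE]
free(c): c = 13 -> block [13-19 ALLOC]; mark free, coalesce with adjacent free neighbors -> [0-7 ALLOC][8-12 ALLOC][13-42 FREE]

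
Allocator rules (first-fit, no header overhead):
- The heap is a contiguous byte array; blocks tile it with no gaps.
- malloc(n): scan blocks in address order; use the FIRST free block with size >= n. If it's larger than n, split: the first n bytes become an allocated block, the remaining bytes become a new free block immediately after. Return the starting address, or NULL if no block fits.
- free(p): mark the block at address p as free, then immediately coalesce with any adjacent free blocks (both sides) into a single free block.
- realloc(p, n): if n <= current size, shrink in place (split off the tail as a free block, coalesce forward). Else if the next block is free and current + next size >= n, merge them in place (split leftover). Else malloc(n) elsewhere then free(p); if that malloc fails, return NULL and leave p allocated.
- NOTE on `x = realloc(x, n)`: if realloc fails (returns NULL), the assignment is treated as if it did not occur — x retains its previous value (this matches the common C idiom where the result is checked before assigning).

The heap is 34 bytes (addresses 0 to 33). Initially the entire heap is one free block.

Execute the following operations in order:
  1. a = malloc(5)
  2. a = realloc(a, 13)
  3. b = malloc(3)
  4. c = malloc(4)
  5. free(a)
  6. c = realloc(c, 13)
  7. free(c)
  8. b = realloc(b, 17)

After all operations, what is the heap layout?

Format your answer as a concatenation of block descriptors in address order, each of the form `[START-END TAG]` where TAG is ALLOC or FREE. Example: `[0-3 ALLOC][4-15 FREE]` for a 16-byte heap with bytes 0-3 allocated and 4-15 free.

Op 1: a = malloc(5) -> a = 0; heap: [0-4 ALLOC][5-33 FREE]
Op 2: a = realloc(a, 13) -> a = 0; heap: [0-12 ALLOC][13-33 FREE]
Op 3: b = malloc(3) -> b = 13; heap: [0-12 ALLOC][13-15 ALLOC][16-33 FREE]
Op 4: c = malloc(4) -> c = 16; heap: [0-12 ALLOC][13-15 ALLOC][16-19 ALLOC][20-33 FREE]
Op 5: free(a) -> (freed a); heap: [0-12 FREE][13-15 ALLOC][16-19 ALLOC][20-33 FREE]
Op 6: c = realloc(c, 13) -> c = 16; heap: [0-12 FREE][13-15 ALLOC][16-28 ALLOC][29-33 FREE]
Op 7: free(c) -> (freed c); heap: [0-12 FREE][13-15 ALLOC][16-33 FREE]
Op 8: b = realloc(b, 17) -> b = 13; heap: [0-12 FREE][13-29 ALLOC][30-33 FREE]

Answer: [0-12 FREE][13-29 ALLOC][30-33 FREE]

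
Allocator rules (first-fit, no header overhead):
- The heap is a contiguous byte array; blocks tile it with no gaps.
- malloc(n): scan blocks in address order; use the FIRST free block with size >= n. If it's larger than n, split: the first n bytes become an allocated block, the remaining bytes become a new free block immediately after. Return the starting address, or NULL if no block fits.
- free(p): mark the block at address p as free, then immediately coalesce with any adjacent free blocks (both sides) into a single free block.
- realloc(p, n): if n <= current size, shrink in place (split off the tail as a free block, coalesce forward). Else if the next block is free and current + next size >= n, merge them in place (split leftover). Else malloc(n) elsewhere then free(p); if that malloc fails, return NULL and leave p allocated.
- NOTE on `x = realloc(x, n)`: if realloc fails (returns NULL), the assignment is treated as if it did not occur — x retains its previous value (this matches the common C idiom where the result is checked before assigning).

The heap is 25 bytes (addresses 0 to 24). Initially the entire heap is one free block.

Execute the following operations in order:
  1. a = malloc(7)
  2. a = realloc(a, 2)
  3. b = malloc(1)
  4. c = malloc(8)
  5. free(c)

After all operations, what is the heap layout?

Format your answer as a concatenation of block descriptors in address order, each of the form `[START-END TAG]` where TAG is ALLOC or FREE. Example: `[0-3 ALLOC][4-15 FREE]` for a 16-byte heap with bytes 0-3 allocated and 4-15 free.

Answer: [0-1 ALLOC][2-2 ALLOC][3-24 FREE]

Derivation:
Op 1: a = malloc(7) -> a = 0; heap: [0-6 ALLOC][7-24 FREE]
Op 2: a = realloc(a, 2) -> a = 0; heap: [0-1 ALLOC][2-24 FREE]
Op 3: b = malloc(1) -> b = 2; heap: [0-1 ALLOC][2-2 ALLOC][3-24 FREE]
Op 4: c = malloc(8) -> c = 3; heap: [0-1 ALLOC][2-2 ALLOC][3-10 ALLOC][11-24 FREE]
Op 5: free(c) -> (freed c); heap: [0-1 ALLOC][2-2 ALLOC][3-24 FREE]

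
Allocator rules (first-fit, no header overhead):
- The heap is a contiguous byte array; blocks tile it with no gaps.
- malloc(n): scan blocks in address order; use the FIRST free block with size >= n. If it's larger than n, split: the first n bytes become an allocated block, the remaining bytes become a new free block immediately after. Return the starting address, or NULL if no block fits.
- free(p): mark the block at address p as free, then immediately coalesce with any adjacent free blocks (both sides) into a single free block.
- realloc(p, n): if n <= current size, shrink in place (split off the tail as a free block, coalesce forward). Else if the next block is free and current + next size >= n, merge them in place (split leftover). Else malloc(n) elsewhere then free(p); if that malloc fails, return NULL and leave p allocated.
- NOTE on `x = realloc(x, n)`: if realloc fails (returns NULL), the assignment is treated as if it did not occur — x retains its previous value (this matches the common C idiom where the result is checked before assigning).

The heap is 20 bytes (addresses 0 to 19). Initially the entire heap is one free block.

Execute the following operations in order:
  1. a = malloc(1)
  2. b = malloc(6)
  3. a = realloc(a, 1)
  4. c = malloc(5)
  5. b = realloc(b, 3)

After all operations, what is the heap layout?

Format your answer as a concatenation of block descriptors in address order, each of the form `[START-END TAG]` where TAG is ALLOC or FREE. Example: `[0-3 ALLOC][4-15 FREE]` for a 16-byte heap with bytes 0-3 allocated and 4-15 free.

Op 1: a = malloc(1) -> a = 0; heap: [0-0 ALLOC][1-19 FREE]
Op 2: b = malloc(6) -> b = 1; heap: [0-0 ALLOC][1-6 ALLOC][7-19 FREE]
Op 3: a = realloc(a, 1) -> a = 0; heap: [0-0 ALLOC][1-6 ALLOC][7-19 FREE]
Op 4: c = malloc(5) -> c = 7; heap: [0-0 ALLOC][1-6 ALLOC][7-11 ALLOC][12-19 FREE]
Op 5: b = realloc(b, 3) -> b = 1; heap: [0-0 ALLOC][1-3 ALLOC][4-6 FREE][7-11 ALLOC][12-19 FREE]

Answer: [0-0 ALLOC][1-3 ALLOC][4-6 FREE][7-11 ALLOC][12-19 FREE]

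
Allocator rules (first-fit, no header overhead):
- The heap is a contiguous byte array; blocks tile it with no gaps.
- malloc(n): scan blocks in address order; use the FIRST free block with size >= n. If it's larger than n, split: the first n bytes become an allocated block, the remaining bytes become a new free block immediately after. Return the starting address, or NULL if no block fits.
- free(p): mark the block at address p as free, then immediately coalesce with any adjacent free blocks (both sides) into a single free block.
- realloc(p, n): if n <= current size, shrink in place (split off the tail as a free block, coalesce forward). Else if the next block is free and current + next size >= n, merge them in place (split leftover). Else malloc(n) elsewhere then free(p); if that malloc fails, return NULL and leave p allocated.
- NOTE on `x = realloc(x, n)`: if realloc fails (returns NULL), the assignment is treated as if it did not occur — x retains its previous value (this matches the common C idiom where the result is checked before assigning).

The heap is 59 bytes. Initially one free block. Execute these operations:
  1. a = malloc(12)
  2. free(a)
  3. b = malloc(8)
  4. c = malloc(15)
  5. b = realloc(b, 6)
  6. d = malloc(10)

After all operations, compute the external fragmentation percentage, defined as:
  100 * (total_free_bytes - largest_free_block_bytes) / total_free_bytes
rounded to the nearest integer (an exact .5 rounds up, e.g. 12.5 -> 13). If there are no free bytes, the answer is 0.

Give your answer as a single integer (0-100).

Op 1: a = malloc(12) -> a = 0; heap: [0-11 ALLOC][12-58 FREE]
Op 2: free(a) -> (freed a); heap: [0-58 FREE]
Op 3: b = malloc(8) -> b = 0; heap: [0-7 ALLOC][8-58 FREE]
Op 4: c = malloc(15) -> c = 8; heap: [0-7 ALLOC][8-22 ALLOC][23-58 FREE]
Op 5: b = realloc(b, 6) -> b = 0; heap: [0-5 ALLOC][6-7 FREE][8-22 ALLOC][23-58 FREE]
Op 6: d = malloc(10) -> d = 23; heap: [0-5 ALLOC][6-7 FREE][8-22 ALLOC][23-32 ALLOC][33-58 FREE]
Free blocks: [2 26] total_free=28 largest=26 -> 100*(28-26)/28 = 200/28 ≈ 7.143 -> rounds to 7

Answer: 7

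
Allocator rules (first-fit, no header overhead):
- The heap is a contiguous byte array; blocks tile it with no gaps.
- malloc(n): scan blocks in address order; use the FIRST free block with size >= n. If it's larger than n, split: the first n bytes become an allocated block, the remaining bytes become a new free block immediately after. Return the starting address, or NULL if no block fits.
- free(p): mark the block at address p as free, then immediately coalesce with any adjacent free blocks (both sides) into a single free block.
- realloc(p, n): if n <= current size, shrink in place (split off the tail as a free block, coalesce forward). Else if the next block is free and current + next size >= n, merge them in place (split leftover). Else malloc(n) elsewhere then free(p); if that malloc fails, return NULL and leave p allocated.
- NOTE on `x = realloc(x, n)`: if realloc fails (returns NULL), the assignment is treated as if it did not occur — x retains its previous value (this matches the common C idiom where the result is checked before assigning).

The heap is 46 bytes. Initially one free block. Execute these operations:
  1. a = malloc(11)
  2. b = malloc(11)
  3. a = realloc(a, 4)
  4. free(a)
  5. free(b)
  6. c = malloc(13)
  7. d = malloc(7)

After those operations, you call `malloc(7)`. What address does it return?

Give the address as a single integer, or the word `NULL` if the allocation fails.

Op 1: a = malloc(11) -> a = 0; heap: [0-10 ALLOC][11-45 FREE]
Op 2: b = malloc(11) -> b = 11; heap: [0-10 ALLOC][11-21 ALLOC][22-45 FREE]
Op 3: a = realloc(a, 4) -> a = 0; heap: [0-3 ALLOC][4-10 FREE][11-21 ALLOC][22-45 FREE]
Op 4: free(a) -> (freed a); heap: [0-10 FREE][11-21 ALLOC][22-45 FREE]
Op 5: free(b) -> (freed b); heap: [0-45 FREE]
Op 6: c = malloc(13) -> c = 0; heap: [0-12 ALLOC][13-45 FREE]
Op 7: d = malloc(7) -> d = 13; heap: [0-12 ALLOC][13-19 ALLOC][20-45 FREE]
malloc(7): first-fit scan over [0-12 ALLOC][13-19 ALLOC][20-45 FREE] -> 20

Answer: 20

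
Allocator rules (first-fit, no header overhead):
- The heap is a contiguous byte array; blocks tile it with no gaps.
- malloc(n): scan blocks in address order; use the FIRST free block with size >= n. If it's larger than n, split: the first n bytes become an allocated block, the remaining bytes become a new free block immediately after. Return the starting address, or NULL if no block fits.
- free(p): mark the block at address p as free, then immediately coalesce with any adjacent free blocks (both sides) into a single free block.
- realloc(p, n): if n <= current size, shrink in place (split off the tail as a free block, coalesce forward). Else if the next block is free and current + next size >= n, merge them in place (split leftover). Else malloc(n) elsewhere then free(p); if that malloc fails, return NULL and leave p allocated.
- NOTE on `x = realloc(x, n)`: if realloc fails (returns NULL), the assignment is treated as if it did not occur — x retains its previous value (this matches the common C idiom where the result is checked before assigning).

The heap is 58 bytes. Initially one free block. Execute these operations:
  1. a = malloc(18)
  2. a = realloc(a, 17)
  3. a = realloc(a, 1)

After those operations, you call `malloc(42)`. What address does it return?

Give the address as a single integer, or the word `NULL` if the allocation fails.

Answer: 1

Derivation:
Op 1: a = malloc(18) -> a = 0; heap: [0-17 ALLOC][18-57 FREE]
Op 2: a = realloc(a, 17) -> a = 0; heap: [0-16 ALLOC][17-57 FREE]
Op 3: a = realloc(a, 1) -> a = 0; heap: [0-0 ALLOC][1-57 FREE]
malloc(42): first-fit scan over [0-0 ALLOC][1-57 FREE] -> 1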